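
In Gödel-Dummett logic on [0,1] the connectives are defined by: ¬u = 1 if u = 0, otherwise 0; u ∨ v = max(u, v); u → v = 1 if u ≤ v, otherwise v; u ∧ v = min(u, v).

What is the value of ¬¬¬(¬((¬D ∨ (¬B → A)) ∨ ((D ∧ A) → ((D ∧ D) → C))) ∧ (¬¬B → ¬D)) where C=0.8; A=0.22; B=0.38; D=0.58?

1.00

¬D: Gödel ¬ of 0.58 = 0 (operand ≠ 0)
¬B: Gödel ¬ of 0.38 = 0 (operand ≠ 0)
(¬B → A): 0 ≤ 0.22, so result = 1
(¬D ∨ (¬B → A)) = max(0, 1) = 1
(D ∧ A) = min(0.58, 0.22) = 0.22
(D ∧ D) = min(0.58, 0.58) = 0.58
((D ∧ D) → C): 0.58 ≤ 0.8, so result = 1
((D ∧ A) → ((D ∧ D) → C)): 0.22 ≤ 1, so result = 1
((¬D ∨ (¬B → A)) ∨ ((D ∧ A) → ((D ∧ D) → C))) = max(1, 1) = 1
¬((¬D ∨ (¬B → A)) ∨ ((D ∧ A) → ((D ∧ D) → C))): Gödel ¬ of 1 = 0 (operand ≠ 0)
¬B: Gödel ¬ of 0.38 = 0 (operand ≠ 0)
¬¬B: Gödel ¬ of 0 = 1 (operand is 0)
¬D: Gödel ¬ of 0.58 = 0 (operand ≠ 0)
(¬¬B → ¬D): 1 > 0, so result = 0
(¬((¬D ∨ (¬B → A)) ∨ ((D ∧ A) → ((D ∧ D) → C))) ∧ (¬¬B → ¬D)) = min(0, 0) = 0
¬(¬((¬D ∨ (¬B → A)) ∨ ((D ∧ A) → ((D ∧ D) → C))) ∧ (¬¬B → ¬D)): Gödel ¬ of 0 = 1 (operand is 0)
¬¬(¬((¬D ∨ (¬B → A)) ∨ ((D ∧ A) → ((D ∧ D) → C))) ∧ (¬¬B → ¬D)): Gödel ¬ of 1 = 0 (operand ≠ 0)
¬¬¬(¬((¬D ∨ (¬B → A)) ∨ ((D ∧ A) → ((D ∧ D) → C))) ∧ (¬¬B → ¬D)): Gödel ¬ of 0 = 1 (operand is 0)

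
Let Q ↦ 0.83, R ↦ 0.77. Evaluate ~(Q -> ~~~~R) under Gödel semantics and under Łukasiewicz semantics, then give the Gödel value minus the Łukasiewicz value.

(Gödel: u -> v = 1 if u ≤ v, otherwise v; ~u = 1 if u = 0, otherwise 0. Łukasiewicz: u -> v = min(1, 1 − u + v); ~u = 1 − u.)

Gödel evaluation:
  ~R: Gödel ¬ of 0.77 = 0 (operand ≠ 0)
  ~~R: Gödel ¬ of 0 = 1 (operand is 0)
  ~~~R: Gödel ¬ of 1 = 0 (operand ≠ 0)
  ~~~~R: Gödel ¬ of 0 = 1 (operand is 0)
  (Q -> ~~~~R): 0.83 ≤ 1, so result = 1
  ~(Q -> ~~~~R): Gödel ¬ of 1 = 0 (operand ≠ 0)
  Gödel value = 0
Łukasiewicz evaluation:
  ~R: Łukasiewicz ¬ gives 1 − 0.77 = 0.23
  ~~R: Łukasiewicz ¬ gives 1 − 0.23 = 0.77
  ~~~R: Łukasiewicz ¬ gives 1 − 0.77 = 0.23
  ~~~~R: Łukasiewicz ¬ gives 1 − 0.23 = 0.77
  (Q -> ~~~~R): min(1, 1 − 0.83 + 0.77) = 0.94
  ~(Q -> ~~~~R): Łukasiewicz ¬ gives 1 − 0.94 = 0.06
  Łukasiewicz value = 0.06
Difference: 0 − 0.06 = -0.06

-0.06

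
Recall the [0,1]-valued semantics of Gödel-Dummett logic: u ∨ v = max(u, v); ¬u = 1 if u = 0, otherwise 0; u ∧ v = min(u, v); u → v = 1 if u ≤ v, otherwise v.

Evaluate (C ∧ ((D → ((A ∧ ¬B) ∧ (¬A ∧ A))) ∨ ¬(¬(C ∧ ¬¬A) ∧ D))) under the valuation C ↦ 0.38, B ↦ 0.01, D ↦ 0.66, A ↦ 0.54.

0.38

¬B: Gödel ¬ of 0.01 = 0 (operand ≠ 0)
(A ∧ ¬B) = min(0.54, 0) = 0
¬A: Gödel ¬ of 0.54 = 0 (operand ≠ 0)
(¬A ∧ A) = min(0, 0.54) = 0
((A ∧ ¬B) ∧ (¬A ∧ A)) = min(0, 0) = 0
(D → ((A ∧ ¬B) ∧ (¬A ∧ A))): 0.66 > 0, so result = 0
¬A: Gödel ¬ of 0.54 = 0 (operand ≠ 0)
¬¬A: Gödel ¬ of 0 = 1 (operand is 0)
(C ∧ ¬¬A) = min(0.38, 1) = 0.38
¬(C ∧ ¬¬A): Gödel ¬ of 0.38 = 0 (operand ≠ 0)
(¬(C ∧ ¬¬A) ∧ D) = min(0, 0.66) = 0
¬(¬(C ∧ ¬¬A) ∧ D): Gödel ¬ of 0 = 1 (operand is 0)
((D → ((A ∧ ¬B) ∧ (¬A ∧ A))) ∨ ¬(¬(C ∧ ¬¬A) ∧ D)) = max(0, 1) = 1
(C ∧ ((D → ((A ∧ ¬B) ∧ (¬A ∧ A))) ∨ ¬(¬(C ∧ ¬¬A) ∧ D))) = min(0.38, 1) = 0.38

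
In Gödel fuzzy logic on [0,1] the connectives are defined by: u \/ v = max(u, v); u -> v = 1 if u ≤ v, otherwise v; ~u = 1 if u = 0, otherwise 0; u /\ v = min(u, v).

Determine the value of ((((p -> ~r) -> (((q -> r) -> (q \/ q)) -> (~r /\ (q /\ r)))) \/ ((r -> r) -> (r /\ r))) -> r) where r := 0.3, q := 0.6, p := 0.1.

0.30

~r: Gödel ¬ of 0.3 = 0 (operand ≠ 0)
(p -> ~r): 0.1 > 0, so result = 0
(q -> r): 0.6 > 0.3, so result = 0.3
(q \/ q) = max(0.6, 0.6) = 0.6
((q -> r) -> (q \/ q)): 0.3 ≤ 0.6, so result = 1
~r: Gödel ¬ of 0.3 = 0 (operand ≠ 0)
(q /\ r) = min(0.6, 0.3) = 0.3
(~r /\ (q /\ r)) = min(0, 0.3) = 0
(((q -> r) -> (q \/ q)) -> (~r /\ (q /\ r))): 1 > 0, so result = 0
((p -> ~r) -> (((q -> r) -> (q \/ q)) -> (~r /\ (q /\ r)))): 0 ≤ 0, so result = 1
(r -> r): 0.3 ≤ 0.3, so result = 1
(r /\ r) = min(0.3, 0.3) = 0.3
((r -> r) -> (r /\ r)): 1 > 0.3, so result = 0.3
(((p -> ~r) -> (((q -> r) -> (q \/ q)) -> (~r /\ (q /\ r)))) \/ ((r -> r) -> (r /\ r))) = max(1, 0.3) = 1
((((p -> ~r) -> (((q -> r) -> (q \/ q)) -> (~r /\ (q /\ r)))) \/ ((r -> r) -> (r /\ r))) -> r): 1 > 0.3, so result = 0.3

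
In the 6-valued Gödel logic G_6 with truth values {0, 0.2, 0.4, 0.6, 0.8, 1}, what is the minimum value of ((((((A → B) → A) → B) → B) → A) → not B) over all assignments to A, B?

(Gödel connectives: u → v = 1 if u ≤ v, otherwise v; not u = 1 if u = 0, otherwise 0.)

0.00

The minimum is attained at A = 0.2, B = 0.2:
  (A → B): 0.2 ≤ 0.2, so result = 1
  ((A → B) → A): 1 > 0.2, so result = 0.2
  (((A → B) → A) → B): 0.2 ≤ 0.2, so result = 1
  ((((A → B) → A) → B) → B): 1 > 0.2, so result = 0.2
  (((((A → B) → A) → B) → B) → A): 0.2 ≤ 0.2, so result = 1
  not B: Gödel ¬ of 0.2 = 0 (operand ≠ 0)
  ((((((A → B) → A) → B) → B) → A) → not B): 1 > 0, so result = 0
Checking all 36 assignments confirms none give a value below 0.00.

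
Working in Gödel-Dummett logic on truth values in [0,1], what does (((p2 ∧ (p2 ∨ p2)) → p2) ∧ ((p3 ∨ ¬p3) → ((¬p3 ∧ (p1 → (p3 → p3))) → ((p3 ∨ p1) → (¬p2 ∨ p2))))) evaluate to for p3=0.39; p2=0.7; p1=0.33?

(p2 ∨ p2) = max(0.7, 0.7) = 0.7
(p2 ∧ (p2 ∨ p2)) = min(0.7, 0.7) = 0.7
((p2 ∧ (p2 ∨ p2)) → p2): 0.7 ≤ 0.7, so result = 1
¬p3: Gödel ¬ of 0.39 = 0 (operand ≠ 0)
(p3 ∨ ¬p3) = max(0.39, 0) = 0.39
¬p3: Gödel ¬ of 0.39 = 0 (operand ≠ 0)
(p3 → p3): 0.39 ≤ 0.39, so result = 1
(p1 → (p3 → p3)): 0.33 ≤ 1, so result = 1
(¬p3 ∧ (p1 → (p3 → p3))) = min(0, 1) = 0
(p3 ∨ p1) = max(0.39, 0.33) = 0.39
¬p2: Gödel ¬ of 0.7 = 0 (operand ≠ 0)
(¬p2 ∨ p2) = max(0, 0.7) = 0.7
((p3 ∨ p1) → (¬p2 ∨ p2)): 0.39 ≤ 0.7, so result = 1
((¬p3 ∧ (p1 → (p3 → p3))) → ((p3 ∨ p1) → (¬p2 ∨ p2))): 0 ≤ 1, so result = 1
((p3 ∨ ¬p3) → ((¬p3 ∧ (p1 → (p3 → p3))) → ((p3 ∨ p1) → (¬p2 ∨ p2)))): 0.39 ≤ 1, so result = 1
(((p2 ∧ (p2 ∨ p2)) → p2) ∧ ((p3 ∨ ¬p3) → ((¬p3 ∧ (p1 → (p3 → p3))) → ((p3 ∨ p1) → (¬p2 ∨ p2))))) = min(1, 1) = 1

1.00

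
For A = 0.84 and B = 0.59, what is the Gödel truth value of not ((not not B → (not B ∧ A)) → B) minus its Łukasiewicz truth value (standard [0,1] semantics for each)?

-0.23

Gödel evaluation:
  not B: Gödel ¬ of 0.59 = 0 (operand ≠ 0)
  not not B: Gödel ¬ of 0 = 1 (operand is 0)
  not B: Gödel ¬ of 0.59 = 0 (operand ≠ 0)
  (not B ∧ A) = min(0, 0.84) = 0
  (not not B → (not B ∧ A)): 1 > 0, so result = 0
  ((not not B → (not B ∧ A)) → B): 0 ≤ 0.59, so result = 1
  not ((not not B → (not B ∧ A)) → B): Gödel ¬ of 1 = 0 (operand ≠ 0)
  Gödel value = 0
Łukasiewicz evaluation:
  not B: Łukasiewicz ¬ gives 1 − 0.59 = 0.41
  not not B: Łukasiewicz ¬ gives 1 − 0.41 = 0.59
  not B: Łukasiewicz ¬ gives 1 − 0.59 = 0.41
  (not B ∧ A) = min(0.41, 0.84) = 0.41
  (not not B → (not B ∧ A)): min(1, 1 − 0.59 + 0.41) = 0.82
  ((not not B → (not B ∧ A)) → B): min(1, 1 − 0.82 + 0.59) = 0.77
  not ((not not B → (not B ∧ A)) → B): Łukasiewicz ¬ gives 1 − 0.77 = 0.23
  Łukasiewicz value = 0.23
Difference: 0 − 0.23 = -0.23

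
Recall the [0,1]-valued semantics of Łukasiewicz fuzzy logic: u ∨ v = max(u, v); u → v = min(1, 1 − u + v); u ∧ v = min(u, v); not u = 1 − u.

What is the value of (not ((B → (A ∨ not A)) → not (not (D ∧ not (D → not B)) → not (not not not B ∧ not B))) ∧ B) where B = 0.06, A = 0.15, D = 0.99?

0.06

not A: Łukasiewicz ¬ gives 1 − 0.15 = 0.85
(A ∨ not A) = max(0.15, 0.85) = 0.85
(B → (A ∨ not A)): min(1, 1 − 0.06 + 0.85) = 1
not B: Łukasiewicz ¬ gives 1 − 0.06 = 0.94
(D → not B): min(1, 1 − 0.99 + 0.94) = 0.95
not (D → not B): Łukasiewicz ¬ gives 1 − 0.95 = 0.05
(D ∧ not (D → not B)) = min(0.99, 0.05) = 0.05
not (D ∧ not (D → not B)): Łukasiewicz ¬ gives 1 − 0.05 = 0.95
not B: Łukasiewicz ¬ gives 1 − 0.06 = 0.94
not not B: Łukasiewicz ¬ gives 1 − 0.94 = 0.06
not not not B: Łukasiewicz ¬ gives 1 − 0.06 = 0.94
not B: Łukasiewicz ¬ gives 1 − 0.06 = 0.94
(not not not B ∧ not B) = min(0.94, 0.94) = 0.94
not (not not not B ∧ not B): Łukasiewicz ¬ gives 1 − 0.94 = 0.06
(not (D ∧ not (D → not B)) → not (not not not B ∧ not B)): min(1, 1 − 0.95 + 0.06) = 0.11
not (not (D ∧ not (D → not B)) → not (not not not B ∧ not B)): Łukasiewicz ¬ gives 1 − 0.11 = 0.89
((B → (A ∨ not A)) → not (not (D ∧ not (D → not B)) → not (not not not B ∧ not B))): min(1, 1 − 1 + 0.89) = 0.89
not ((B → (A ∨ not A)) → not (not (D ∧ not (D → not B)) → not (not not not B ∧ not B))): Łukasiewicz ¬ gives 1 − 0.89 = 0.11
(not ((B → (A ∨ not A)) → not (not (D ∧ not (D → not B)) → not (not not not B ∧ not B))) ∧ B) = min(0.11, 0.06) = 0.06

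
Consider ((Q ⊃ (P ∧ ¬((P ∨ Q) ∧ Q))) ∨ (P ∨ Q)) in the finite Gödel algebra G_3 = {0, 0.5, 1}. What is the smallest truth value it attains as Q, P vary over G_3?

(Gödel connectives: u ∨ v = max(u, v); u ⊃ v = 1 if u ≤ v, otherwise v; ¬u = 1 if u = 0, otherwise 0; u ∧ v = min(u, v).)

The minimum is attained at Q = 0.5, P = 0:
  (P ∨ Q) = max(0, 0.5) = 0.5
  ((P ∨ Q) ∧ Q) = min(0.5, 0.5) = 0.5
  ¬((P ∨ Q) ∧ Q): Gödel ¬ of 0.5 = 0 (operand ≠ 0)
  (P ∧ ¬((P ∨ Q) ∧ Q)) = min(0, 0) = 0
  (Q ⊃ (P ∧ ¬((P ∨ Q) ∧ Q))): 0.5 > 0, so result = 0
  (P ∨ Q) = max(0, 0.5) = 0.5
  ((Q ⊃ (P ∧ ¬((P ∨ Q) ∧ Q))) ∨ (P ∨ Q)) = max(0, 0.5) = 0.5
Checking all 9 assignments confirms none give a value below 0.50.

0.50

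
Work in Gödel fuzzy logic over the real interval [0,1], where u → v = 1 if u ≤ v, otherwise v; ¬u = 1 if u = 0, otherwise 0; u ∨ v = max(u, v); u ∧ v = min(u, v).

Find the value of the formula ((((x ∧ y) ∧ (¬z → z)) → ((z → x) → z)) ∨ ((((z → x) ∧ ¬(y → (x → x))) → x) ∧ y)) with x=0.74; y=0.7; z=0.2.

(x ∧ y) = min(0.74, 0.7) = 0.7
¬z: Gödel ¬ of 0.2 = 0 (operand ≠ 0)
(¬z → z): 0 ≤ 0.2, so result = 1
((x ∧ y) ∧ (¬z → z)) = min(0.7, 1) = 0.7
(z → x): 0.2 ≤ 0.74, so result = 1
((z → x) → z): 1 > 0.2, so result = 0.2
(((x ∧ y) ∧ (¬z → z)) → ((z → x) → z)): 0.7 > 0.2, so result = 0.2
(z → x): 0.2 ≤ 0.74, so result = 1
(x → x): 0.74 ≤ 0.74, so result = 1
(y → (x → x)): 0.7 ≤ 1, so result = 1
¬(y → (x → x)): Gödel ¬ of 1 = 0 (operand ≠ 0)
((z → x) ∧ ¬(y → (x → x))) = min(1, 0) = 0
(((z → x) ∧ ¬(y → (x → x))) → x): 0 ≤ 0.74, so result = 1
((((z → x) ∧ ¬(y → (x → x))) → x) ∧ y) = min(1, 0.7) = 0.7
((((x ∧ y) ∧ (¬z → z)) → ((z → x) → z)) ∨ ((((z → x) ∧ ¬(y → (x → x))) → x) ∧ y)) = max(0.2, 0.7) = 0.7

0.70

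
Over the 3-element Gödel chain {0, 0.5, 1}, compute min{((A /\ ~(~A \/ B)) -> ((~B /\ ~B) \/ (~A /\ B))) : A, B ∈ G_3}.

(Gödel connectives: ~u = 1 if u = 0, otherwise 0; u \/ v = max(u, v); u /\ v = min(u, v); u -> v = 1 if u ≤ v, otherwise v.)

1.00

Every assignment gives 1. For instance at A = 0, B = 0:
  ~A: Gödel ¬ of 0 = 1 (operand is 0)
  (~A \/ B) = max(1, 0) = 1
  ~(~A \/ B): Gödel ¬ of 1 = 0 (operand ≠ 0)
  (A /\ ~(~A \/ B)) = min(0, 0) = 0
  ~B: Gödel ¬ of 0 = 1 (operand is 0)
  ~B: Gödel ¬ of 0 = 1 (operand is 0)
  (~B /\ ~B) = min(1, 1) = 1
  ~A: Gödel ¬ of 0 = 1 (operand is 0)
  (~A /\ B) = min(1, 0) = 0
  ((~B /\ ~B) \/ (~A /\ B)) = max(1, 0) = 1
  ((A /\ ~(~A \/ B)) -> ((~B /\ ~B) \/ (~A /\ B))): 0 ≤ 1, so result = 1
All 9 assignments give value 1 — the formula is a G_3-tautology.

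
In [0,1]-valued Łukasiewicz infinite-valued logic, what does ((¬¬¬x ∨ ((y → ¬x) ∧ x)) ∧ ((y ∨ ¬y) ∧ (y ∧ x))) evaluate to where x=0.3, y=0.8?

¬x: Łukasiewicz ¬ gives 1 − 0.3 = 0.7
¬¬x: Łukasiewicz ¬ gives 1 − 0.7 = 0.3
¬¬¬x: Łukasiewicz ¬ gives 1 − 0.3 = 0.7
¬x: Łukasiewicz ¬ gives 1 − 0.3 = 0.7
(y → ¬x): min(1, 1 − 0.8 + 0.7) = 0.9
((y → ¬x) ∧ x) = min(0.9, 0.3) = 0.3
(¬¬¬x ∨ ((y → ¬x) ∧ x)) = max(0.7, 0.3) = 0.7
¬y: Łukasiewicz ¬ gives 1 − 0.8 = 0.2
(y ∨ ¬y) = max(0.8, 0.2) = 0.8
(y ∧ x) = min(0.8, 0.3) = 0.3
((y ∨ ¬y) ∧ (y ∧ x)) = min(0.8, 0.3) = 0.3
((¬¬¬x ∨ ((y → ¬x) ∧ x)) ∧ ((y ∨ ¬y) ∧ (y ∧ x))) = min(0.7, 0.3) = 0.3

0.30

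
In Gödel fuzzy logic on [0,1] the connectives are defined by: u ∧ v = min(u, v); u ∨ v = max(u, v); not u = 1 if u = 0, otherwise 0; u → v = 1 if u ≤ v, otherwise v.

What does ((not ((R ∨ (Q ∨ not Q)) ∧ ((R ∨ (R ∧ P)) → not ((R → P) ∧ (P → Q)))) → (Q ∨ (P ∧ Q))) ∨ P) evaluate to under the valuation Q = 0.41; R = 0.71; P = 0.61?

0.61

not Q: Gödel ¬ of 0.41 = 0 (operand ≠ 0)
(Q ∨ not Q) = max(0.41, 0) = 0.41
(R ∨ (Q ∨ not Q)) = max(0.71, 0.41) = 0.71
(R ∧ P) = min(0.71, 0.61) = 0.61
(R ∨ (R ∧ P)) = max(0.71, 0.61) = 0.71
(R → P): 0.71 > 0.61, so result = 0.61
(P → Q): 0.61 > 0.41, so result = 0.41
((R → P) ∧ (P → Q)) = min(0.61, 0.41) = 0.41
not ((R → P) ∧ (P → Q)): Gödel ¬ of 0.41 = 0 (operand ≠ 0)
((R ∨ (R ∧ P)) → not ((R → P) ∧ (P → Q))): 0.71 > 0, so result = 0
((R ∨ (Q ∨ not Q)) ∧ ((R ∨ (R ∧ P)) → not ((R → P) ∧ (P → Q)))) = min(0.71, 0) = 0
not ((R ∨ (Q ∨ not Q)) ∧ ((R ∨ (R ∧ P)) → not ((R → P) ∧ (P → Q)))): Gödel ¬ of 0 = 1 (operand is 0)
(P ∧ Q) = min(0.61, 0.41) = 0.41
(Q ∨ (P ∧ Q)) = max(0.41, 0.41) = 0.41
(not ((R ∨ (Q ∨ not Q)) ∧ ((R ∨ (R ∧ P)) → not ((R → P) ∧ (P → Q)))) → (Q ∨ (P ∧ Q))): 1 > 0.41, so result = 0.41
((not ((R ∨ (Q ∨ not Q)) ∧ ((R ∨ (R ∧ P)) → not ((R → P) ∧ (P → Q)))) → (Q ∨ (P ∧ Q))) ∨ P) = max(0.41, 0.61) = 0.61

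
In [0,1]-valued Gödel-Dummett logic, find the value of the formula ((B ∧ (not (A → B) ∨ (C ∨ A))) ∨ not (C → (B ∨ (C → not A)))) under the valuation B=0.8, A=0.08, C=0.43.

0.43

(A → B): 0.08 ≤ 0.8, so result = 1
not (A → B): Gödel ¬ of 1 = 0 (operand ≠ 0)
(C ∨ A) = max(0.43, 0.08) = 0.43
(not (A → B) ∨ (C ∨ A)) = max(0, 0.43) = 0.43
(B ∧ (not (A → B) ∨ (C ∨ A))) = min(0.8, 0.43) = 0.43
not A: Gödel ¬ of 0.08 = 0 (operand ≠ 0)
(C → not A): 0.43 > 0, so result = 0
(B ∨ (C → not A)) = max(0.8, 0) = 0.8
(C → (B ∨ (C → not A))): 0.43 ≤ 0.8, so result = 1
not (C → (B ∨ (C → not A))): Gödel ¬ of 1 = 0 (operand ≠ 0)
((B ∧ (not (A → B) ∨ (C ∨ A))) ∨ not (C → (B ∨ (C → not A)))) = max(0.43, 0) = 0.43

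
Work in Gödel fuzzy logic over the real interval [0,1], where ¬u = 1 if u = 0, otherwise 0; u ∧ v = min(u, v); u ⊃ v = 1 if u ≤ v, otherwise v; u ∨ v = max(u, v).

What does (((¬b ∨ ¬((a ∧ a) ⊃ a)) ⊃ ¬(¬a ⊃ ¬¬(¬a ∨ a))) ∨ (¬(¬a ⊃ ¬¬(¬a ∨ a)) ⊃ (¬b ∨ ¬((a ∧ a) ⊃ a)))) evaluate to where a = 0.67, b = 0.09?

1.00

¬b: Gödel ¬ of 0.09 = 0 (operand ≠ 0)
(a ∧ a) = min(0.67, 0.67) = 0.67
((a ∧ a) ⊃ a): 0.67 ≤ 0.67, so result = 1
¬((a ∧ a) ⊃ a): Gödel ¬ of 1 = 0 (operand ≠ 0)
(¬b ∨ ¬((a ∧ a) ⊃ a)) = max(0, 0) = 0
¬a: Gödel ¬ of 0.67 = 0 (operand ≠ 0)
¬a: Gödel ¬ of 0.67 = 0 (operand ≠ 0)
(¬a ∨ a) = max(0, 0.67) = 0.67
¬(¬a ∨ a): Gödel ¬ of 0.67 = 0 (operand ≠ 0)
¬¬(¬a ∨ a): Gödel ¬ of 0 = 1 (operand is 0)
(¬a ⊃ ¬¬(¬a ∨ a)): 0 ≤ 1, so result = 1
¬(¬a ⊃ ¬¬(¬a ∨ a)): Gödel ¬ of 1 = 0 (operand ≠ 0)
((¬b ∨ ¬((a ∧ a) ⊃ a)) ⊃ ¬(¬a ⊃ ¬¬(¬a ∨ a))): 0 ≤ 0, so result = 1
¬a: Gödel ¬ of 0.67 = 0 (operand ≠ 0)
¬a: Gödel ¬ of 0.67 = 0 (operand ≠ 0)
(¬a ∨ a) = max(0, 0.67) = 0.67
¬(¬a ∨ a): Gödel ¬ of 0.67 = 0 (operand ≠ 0)
¬¬(¬a ∨ a): Gödel ¬ of 0 = 1 (operand is 0)
(¬a ⊃ ¬¬(¬a ∨ a)): 0 ≤ 1, so result = 1
¬(¬a ⊃ ¬¬(¬a ∨ a)): Gödel ¬ of 1 = 0 (operand ≠ 0)
¬b: Gödel ¬ of 0.09 = 0 (operand ≠ 0)
(a ∧ a) = min(0.67, 0.67) = 0.67
((a ∧ a) ⊃ a): 0.67 ≤ 0.67, so result = 1
¬((a ∧ a) ⊃ a): Gödel ¬ of 1 = 0 (operand ≠ 0)
(¬b ∨ ¬((a ∧ a) ⊃ a)) = max(0, 0) = 0
(¬(¬a ⊃ ¬¬(¬a ∨ a)) ⊃ (¬b ∨ ¬((a ∧ a) ⊃ a))): 0 ≤ 0, so result = 1
(((¬b ∨ ¬((a ∧ a) ⊃ a)) ⊃ ¬(¬a ⊃ ¬¬(¬a ∨ a))) ∨ (¬(¬a ⊃ ¬¬(¬a ∨ a)) ⊃ (¬b ∨ ¬((a ∧ a) ⊃ a)))) = max(1, 1) = 1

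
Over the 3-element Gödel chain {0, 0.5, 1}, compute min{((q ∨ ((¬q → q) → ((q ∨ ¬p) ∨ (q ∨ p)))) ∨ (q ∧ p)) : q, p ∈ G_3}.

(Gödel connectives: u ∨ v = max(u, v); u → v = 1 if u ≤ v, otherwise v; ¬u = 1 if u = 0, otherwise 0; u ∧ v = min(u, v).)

The minimum is attained at q = 0.5, p = 0.5:
  ¬q: Gödel ¬ of 0.5 = 0 (operand ≠ 0)
  (¬q → q): 0 ≤ 0.5, so result = 1
  ¬p: Gödel ¬ of 0.5 = 0 (operand ≠ 0)
  (q ∨ ¬p) = max(0.5, 0) = 0.5
  (q ∨ p) = max(0.5, 0.5) = 0.5
  ((q ∨ ¬p) ∨ (q ∨ p)) = max(0.5, 0.5) = 0.5
  ((¬q → q) → ((q ∨ ¬p) ∨ (q ∨ p))): 1 > 0.5, so result = 0.5
  (q ∨ ((¬q → q) → ((q ∨ ¬p) ∨ (q ∨ p)))) = max(0.5, 0.5) = 0.5
  (q ∧ p) = min(0.5, 0.5) = 0.5
  ((q ∨ ((¬q → q) → ((q ∨ ¬p) ∨ (q ∨ p)))) ∨ (q ∧ p)) = max(0.5, 0.5) = 0.5
Checking all 9 assignments confirms none give a value below 0.50.

0.50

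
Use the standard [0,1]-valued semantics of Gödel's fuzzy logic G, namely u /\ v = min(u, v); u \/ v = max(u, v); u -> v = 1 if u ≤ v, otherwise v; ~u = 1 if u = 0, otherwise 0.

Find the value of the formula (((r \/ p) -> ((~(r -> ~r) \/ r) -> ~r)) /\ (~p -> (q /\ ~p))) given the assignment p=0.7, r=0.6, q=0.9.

(r \/ p) = max(0.6, 0.7) = 0.7
~r: Gödel ¬ of 0.6 = 0 (operand ≠ 0)
(r -> ~r): 0.6 > 0, so result = 0
~(r -> ~r): Gödel ¬ of 0 = 1 (operand is 0)
(~(r -> ~r) \/ r) = max(1, 0.6) = 1
~r: Gödel ¬ of 0.6 = 0 (operand ≠ 0)
((~(r -> ~r) \/ r) -> ~r): 1 > 0, so result = 0
((r \/ p) -> ((~(r -> ~r) \/ r) -> ~r)): 0.7 > 0, so result = 0
~p: Gödel ¬ of 0.7 = 0 (operand ≠ 0)
~p: Gödel ¬ of 0.7 = 0 (operand ≠ 0)
(q /\ ~p) = min(0.9, 0) = 0
(~p -> (q /\ ~p)): 0 ≤ 0, so result = 1
(((r \/ p) -> ((~(r -> ~r) \/ r) -> ~r)) /\ (~p -> (q /\ ~p))) = min(0, 1) = 0

0.00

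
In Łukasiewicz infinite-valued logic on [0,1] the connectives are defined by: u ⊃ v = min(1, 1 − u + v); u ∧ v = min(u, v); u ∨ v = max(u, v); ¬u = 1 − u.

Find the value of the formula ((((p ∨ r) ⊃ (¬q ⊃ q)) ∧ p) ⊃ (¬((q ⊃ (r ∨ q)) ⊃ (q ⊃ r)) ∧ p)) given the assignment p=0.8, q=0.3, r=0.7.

(p ∨ r) = max(0.8, 0.7) = 0.8
¬q: Łukasiewicz ¬ gives 1 − 0.3 = 0.7
(¬q ⊃ q): min(1, 1 − 0.7 + 0.3) = 0.6
((p ∨ r) ⊃ (¬q ⊃ q)): min(1, 1 − 0.8 + 0.6) = 0.8
(((p ∨ r) ⊃ (¬q ⊃ q)) ∧ p) = min(0.8, 0.8) = 0.8
(r ∨ q) = max(0.7, 0.3) = 0.7
(q ⊃ (r ∨ q)): min(1, 1 − 0.3 + 0.7) = 1
(q ⊃ r): min(1, 1 − 0.3 + 0.7) = 1
((q ⊃ (r ∨ q)) ⊃ (q ⊃ r)): min(1, 1 − 1 + 1) = 1
¬((q ⊃ (r ∨ q)) ⊃ (q ⊃ r)): Łukasiewicz ¬ gives 1 − 1 = 0
(¬((q ⊃ (r ∨ q)) ⊃ (q ⊃ r)) ∧ p) = min(0, 0.8) = 0
((((p ∨ r) ⊃ (¬q ⊃ q)) ∧ p) ⊃ (¬((q ⊃ (r ∨ q)) ⊃ (q ⊃ r)) ∧ p)): min(1, 1 − 0.8 + 0) = 0.2

0.20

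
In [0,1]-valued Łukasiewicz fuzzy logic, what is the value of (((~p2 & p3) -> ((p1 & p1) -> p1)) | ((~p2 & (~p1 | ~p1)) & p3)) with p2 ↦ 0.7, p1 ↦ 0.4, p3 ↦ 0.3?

1.00

~p2: Łukasiewicz ¬ gives 1 − 0.7 = 0.3
(~p2 & p3) = min(0.3, 0.3) = 0.3
(p1 & p1) = min(0.4, 0.4) = 0.4
((p1 & p1) -> p1): min(1, 1 − 0.4 + 0.4) = 1
((~p2 & p3) -> ((p1 & p1) -> p1)): min(1, 1 − 0.3 + 1) = 1
~p2: Łukasiewicz ¬ gives 1 − 0.7 = 0.3
~p1: Łukasiewicz ¬ gives 1 − 0.4 = 0.6
~p1: Łukasiewicz ¬ gives 1 − 0.4 = 0.6
(~p1 | ~p1) = max(0.6, 0.6) = 0.6
(~p2 & (~p1 | ~p1)) = min(0.3, 0.6) = 0.3
((~p2 & (~p1 | ~p1)) & p3) = min(0.3, 0.3) = 0.3
(((~p2 & p3) -> ((p1 & p1) -> p1)) | ((~p2 & (~p1 | ~p1)) & p3)) = max(1, 0.3) = 1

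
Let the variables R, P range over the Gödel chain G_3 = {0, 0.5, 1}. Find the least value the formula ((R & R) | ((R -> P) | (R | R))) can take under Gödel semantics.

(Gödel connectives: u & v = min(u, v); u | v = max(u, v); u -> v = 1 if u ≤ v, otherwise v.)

0.50

The minimum is attained at R = 0.5, P = 0:
  (R & R) = min(0.5, 0.5) = 0.5
  (R -> P): 0.5 > 0, so result = 0
  (R | R) = max(0.5, 0.5) = 0.5
  ((R -> P) | (R | R)) = max(0, 0.5) = 0.5
  ((R & R) | ((R -> P) | (R | R))) = max(0.5, 0.5) = 0.5
Checking all 9 assignments confirms none give a value below 0.50.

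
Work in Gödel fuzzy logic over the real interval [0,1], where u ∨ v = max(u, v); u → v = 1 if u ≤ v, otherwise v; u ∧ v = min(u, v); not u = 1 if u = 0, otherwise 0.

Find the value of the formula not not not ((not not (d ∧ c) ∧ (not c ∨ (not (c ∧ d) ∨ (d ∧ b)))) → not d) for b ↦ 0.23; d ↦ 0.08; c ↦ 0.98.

(d ∧ c) = min(0.08, 0.98) = 0.08
not (d ∧ c): Gödel ¬ of 0.08 = 0 (operand ≠ 0)
not not (d ∧ c): Gödel ¬ of 0 = 1 (operand is 0)
not c: Gödel ¬ of 0.98 = 0 (operand ≠ 0)
(c ∧ d) = min(0.98, 0.08) = 0.08
not (c ∧ d): Gödel ¬ of 0.08 = 0 (operand ≠ 0)
(d ∧ b) = min(0.08, 0.23) = 0.08
(not (c ∧ d) ∨ (d ∧ b)) = max(0, 0.08) = 0.08
(not c ∨ (not (c ∧ d) ∨ (d ∧ b))) = max(0, 0.08) = 0.08
(not not (d ∧ c) ∧ (not c ∨ (not (c ∧ d) ∨ (d ∧ b)))) = min(1, 0.08) = 0.08
not d: Gödel ¬ of 0.08 = 0 (operand ≠ 0)
((not not (d ∧ c) ∧ (not c ∨ (not (c ∧ d) ∨ (d ∧ b)))) → not d): 0.08 > 0, so result = 0
not ((not not (d ∧ c) ∧ (not c ∨ (not (c ∧ d) ∨ (d ∧ b)))) → not d): Gödel ¬ of 0 = 1 (operand is 0)
not not ((not not (d ∧ c) ∧ (not c ∨ (not (c ∧ d) ∨ (d ∧ b)))) → not d): Gödel ¬ of 1 = 0 (operand ≠ 0)
not not not ((not not (d ∧ c) ∧ (not c ∨ (not (c ∧ d) ∨ (d ∧ b)))) → not d): Gödel ¬ of 0 = 1 (operand is 0)

1.00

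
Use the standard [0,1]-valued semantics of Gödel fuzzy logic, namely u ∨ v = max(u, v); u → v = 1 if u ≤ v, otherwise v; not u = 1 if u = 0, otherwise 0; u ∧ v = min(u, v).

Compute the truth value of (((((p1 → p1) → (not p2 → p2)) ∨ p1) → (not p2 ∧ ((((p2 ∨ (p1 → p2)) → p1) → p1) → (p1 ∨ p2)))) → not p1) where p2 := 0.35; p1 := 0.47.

(p1 → p1): 0.47 ≤ 0.47, so result = 1
not p2: Gödel ¬ of 0.35 = 0 (operand ≠ 0)
(not p2 → p2): 0 ≤ 0.35, so result = 1
((p1 → p1) → (not p2 → p2)): 1 ≤ 1, so result = 1
(((p1 → p1) → (not p2 → p2)) ∨ p1) = max(1, 0.47) = 1
not p2: Gödel ¬ of 0.35 = 0 (operand ≠ 0)
(p1 → p2): 0.47 > 0.35, so result = 0.35
(p2 ∨ (p1 → p2)) = max(0.35, 0.35) = 0.35
((p2 ∨ (p1 → p2)) → p1): 0.35 ≤ 0.47, so result = 1
(((p2 ∨ (p1 → p2)) → p1) → p1): 1 > 0.47, so result = 0.47
(p1 ∨ p2) = max(0.47, 0.35) = 0.47
((((p2 ∨ (p1 → p2)) → p1) → p1) → (p1 ∨ p2)): 0.47 ≤ 0.47, so result = 1
(not p2 ∧ ((((p2 ∨ (p1 → p2)) → p1) → p1) → (p1 ∨ p2))) = min(0, 1) = 0
((((p1 → p1) → (not p2 → p2)) ∨ p1) → (not p2 ∧ ((((p2 ∨ (p1 → p2)) → p1) → p1) → (p1 ∨ p2)))): 1 > 0, so result = 0
not p1: Gödel ¬ of 0.47 = 0 (operand ≠ 0)
(((((p1 → p1) → (not p2 → p2)) ∨ p1) → (not p2 ∧ ((((p2 ∨ (p1 → p2)) → p1) → p1) → (p1 ∨ p2)))) → not p1): 0 ≤ 0, so result = 1

1.00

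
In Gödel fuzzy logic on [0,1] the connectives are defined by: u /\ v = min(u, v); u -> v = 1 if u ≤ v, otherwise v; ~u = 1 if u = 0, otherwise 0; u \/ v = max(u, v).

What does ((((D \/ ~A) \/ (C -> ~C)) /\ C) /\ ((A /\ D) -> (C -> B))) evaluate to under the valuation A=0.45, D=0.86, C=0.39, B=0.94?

0.39

~A: Gödel ¬ of 0.45 = 0 (operand ≠ 0)
(D \/ ~A) = max(0.86, 0) = 0.86
~C: Gödel ¬ of 0.39 = 0 (operand ≠ 0)
(C -> ~C): 0.39 > 0, so result = 0
((D \/ ~A) \/ (C -> ~C)) = max(0.86, 0) = 0.86
(((D \/ ~A) \/ (C -> ~C)) /\ C) = min(0.86, 0.39) = 0.39
(A /\ D) = min(0.45, 0.86) = 0.45
(C -> B): 0.39 ≤ 0.94, so result = 1
((A /\ D) -> (C -> B)): 0.45 ≤ 1, so result = 1
((((D \/ ~A) \/ (C -> ~C)) /\ C) /\ ((A /\ D) -> (C -> B))) = min(0.39, 1) = 0.39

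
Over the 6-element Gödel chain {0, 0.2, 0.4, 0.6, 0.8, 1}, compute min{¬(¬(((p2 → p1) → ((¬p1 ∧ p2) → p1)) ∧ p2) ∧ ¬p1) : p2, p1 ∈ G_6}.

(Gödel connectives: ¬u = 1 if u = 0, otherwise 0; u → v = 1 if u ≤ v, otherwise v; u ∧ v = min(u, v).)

0.00

The minimum is attained at p2 = 0, p1 = 0:
  (p2 → p1): 0 ≤ 0, so result = 1
  ¬p1: Gödel ¬ of 0 = 1 (operand is 0)
  (¬p1 ∧ p2) = min(1, 0) = 0
  ((¬p1 ∧ p2) → p1): 0 ≤ 0, so result = 1
  ((p2 → p1) → ((¬p1 ∧ p2) → p1)): 1 ≤ 1, so result = 1
  (((p2 → p1) → ((¬p1 ∧ p2) → p1)) ∧ p2) = min(1, 0) = 0
  ¬(((p2 → p1) → ((¬p1 ∧ p2) → p1)) ∧ p2): Gödel ¬ of 0 = 1 (operand is 0)
  ¬p1: Gödel ¬ of 0 = 1 (operand is 0)
  (¬(((p2 → p1) → ((¬p1 ∧ p2) → p1)) ∧ p2) ∧ ¬p1) = min(1, 1) = 1
  ¬(¬(((p2 → p1) → ((¬p1 ∧ p2) → p1)) ∧ p2) ∧ ¬p1): Gödel ¬ of 1 = 0 (operand ≠ 0)
Checking all 36 assignments confirms none give a value below 0.00.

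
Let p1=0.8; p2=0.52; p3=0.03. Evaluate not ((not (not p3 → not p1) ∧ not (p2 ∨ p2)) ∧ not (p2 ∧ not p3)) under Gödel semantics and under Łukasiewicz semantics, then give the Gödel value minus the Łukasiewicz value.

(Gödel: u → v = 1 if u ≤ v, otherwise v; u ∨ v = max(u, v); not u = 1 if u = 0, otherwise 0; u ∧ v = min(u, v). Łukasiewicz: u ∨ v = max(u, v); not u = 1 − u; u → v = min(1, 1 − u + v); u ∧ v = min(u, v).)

Gödel evaluation:
  not p3: Gödel ¬ of 0.03 = 0 (operand ≠ 0)
  not p1: Gödel ¬ of 0.8 = 0 (operand ≠ 0)
  (not p3 → not p1): 0 ≤ 0, so result = 1
  not (not p3 → not p1): Gödel ¬ of 1 = 0 (operand ≠ 0)
  (p2 ∨ p2) = max(0.52, 0.52) = 0.52
  not (p2 ∨ p2): Gödel ¬ of 0.52 = 0 (operand ≠ 0)
  (not (not p3 → not p1) ∧ not (p2 ∨ p2)) = min(0, 0) = 0
  not p3: Gödel ¬ of 0.03 = 0 (operand ≠ 0)
  (p2 ∧ not p3) = min(0.52, 0) = 0
  not (p2 ∧ not p3): Gödel ¬ of 0 = 1 (operand is 0)
  ((not (not p3 → not p1) ∧ not (p2 ∨ p2)) ∧ not (p2 ∧ not p3)) = min(0, 1) = 0
  not ((not (not p3 → not p1) ∧ not (p2 ∨ p2)) ∧ not (p2 ∧ not p3)): Gödel ¬ of 0 = 1 (operand is 0)
  Gödel value = 1
Łukasiewicz evaluation:
  not p3: Łukasiewicz ¬ gives 1 − 0.03 = 0.97
  not p1: Łukasiewicz ¬ gives 1 − 0.8 = 0.2
  (not p3 → not p1): min(1, 1 − 0.97 + 0.2) = 0.23
  not (not p3 → not p1): Łukasiewicz ¬ gives 1 − 0.23 = 0.77
  (p2 ∨ p2) = max(0.52, 0.52) = 0.52
  not (p2 ∨ p2): Łukasiewicz ¬ gives 1 − 0.52 = 0.48
  (not (not p3 → not p1) ∧ not (p2 ∨ p2)) = min(0.77, 0.48) = 0.48
  not p3: Łukasiewicz ¬ gives 1 − 0.03 = 0.97
  (p2 ∧ not p3) = min(0.52, 0.97) = 0.52
  not (p2 ∧ not p3): Łukasiewicz ¬ gives 1 − 0.52 = 0.48
  ((not (not p3 → not p1) ∧ not (p2 ∨ p2)) ∧ not (p2 ∧ not p3)) = min(0.48, 0.48) = 0.48
  not ((not (not p3 → not p1) ∧ not (p2 ∨ p2)) ∧ not (p2 ∧ not p3)): Łukasiewicz ¬ gives 1 − 0.48 = 0.52
  Łukasiewicz value = 0.52
Difference: 1 − 0.52 = 0.48

0.48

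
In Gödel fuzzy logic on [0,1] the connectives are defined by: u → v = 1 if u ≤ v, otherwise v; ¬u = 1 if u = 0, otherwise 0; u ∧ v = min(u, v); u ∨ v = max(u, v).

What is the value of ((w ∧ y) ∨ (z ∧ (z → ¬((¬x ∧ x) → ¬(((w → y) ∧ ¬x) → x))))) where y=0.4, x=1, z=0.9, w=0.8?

(w ∧ y) = min(0.8, 0.4) = 0.4
¬x: Gödel ¬ of 1 = 0 (operand ≠ 0)
(¬x ∧ x) = min(0, 1) = 0
(w → y): 0.8 > 0.4, so result = 0.4
¬x: Gödel ¬ of 1 = 0 (operand ≠ 0)
((w → y) ∧ ¬x) = min(0.4, 0) = 0
(((w → y) ∧ ¬x) → x): 0 ≤ 1, so result = 1
¬(((w → y) ∧ ¬x) → x): Gödel ¬ of 1 = 0 (operand ≠ 0)
((¬x ∧ x) → ¬(((w → y) ∧ ¬x) → x)): 0 ≤ 0, so result = 1
¬((¬x ∧ x) → ¬(((w → y) ∧ ¬x) → x)): Gödel ¬ of 1 = 0 (operand ≠ 0)
(z → ¬((¬x ∧ x) → ¬(((w → y) ∧ ¬x) → x))): 0.9 > 0, so result = 0
(z ∧ (z → ¬((¬x ∧ x) → ¬(((w → y) ∧ ¬x) → x)))) = min(0.9, 0) = 0
((w ∧ y) ∨ (z ∧ (z → ¬((¬x ∧ x) → ¬(((w → y) ∧ ¬x) → x))))) = max(0.4, 0) = 0.4

0.40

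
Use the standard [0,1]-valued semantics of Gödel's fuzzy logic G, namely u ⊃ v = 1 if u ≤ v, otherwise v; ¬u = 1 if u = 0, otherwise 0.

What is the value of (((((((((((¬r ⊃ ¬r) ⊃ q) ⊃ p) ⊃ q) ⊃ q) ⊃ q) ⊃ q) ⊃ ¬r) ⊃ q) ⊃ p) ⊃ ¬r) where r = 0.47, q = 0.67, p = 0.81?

¬r: Gödel ¬ of 0.47 = 0 (operand ≠ 0)
¬r: Gödel ¬ of 0.47 = 0 (operand ≠ 0)
(¬r ⊃ ¬r): 0 ≤ 0, so result = 1
((¬r ⊃ ¬r) ⊃ q): 1 > 0.67, so result = 0.67
(((¬r ⊃ ¬r) ⊃ q) ⊃ p): 0.67 ≤ 0.81, so result = 1
((((¬r ⊃ ¬r) ⊃ q) ⊃ p) ⊃ q): 1 > 0.67, so result = 0.67
(((((¬r ⊃ ¬r) ⊃ q) ⊃ p) ⊃ q) ⊃ q): 0.67 ≤ 0.67, so result = 1
((((((¬r ⊃ ¬r) ⊃ q) ⊃ p) ⊃ q) ⊃ q) ⊃ q): 1 > 0.67, so result = 0.67
(((((((¬r ⊃ ¬r) ⊃ q) ⊃ p) ⊃ q) ⊃ q) ⊃ q) ⊃ q): 0.67 ≤ 0.67, so result = 1
¬r: Gödel ¬ of 0.47 = 0 (operand ≠ 0)
((((((((¬r ⊃ ¬r) ⊃ q) ⊃ p) ⊃ q) ⊃ q) ⊃ q) ⊃ q) ⊃ ¬r): 1 > 0, so result = 0
(((((((((¬r ⊃ ¬r) ⊃ q) ⊃ p) ⊃ q) ⊃ q) ⊃ q) ⊃ q) ⊃ ¬r) ⊃ q): 0 ≤ 0.67, so result = 1
((((((((((¬r ⊃ ¬r) ⊃ q) ⊃ p) ⊃ q) ⊃ q) ⊃ q) ⊃ q) ⊃ ¬r) ⊃ q) ⊃ p): 1 > 0.81, so result = 0.81
¬r: Gödel ¬ of 0.47 = 0 (operand ≠ 0)
(((((((((((¬r ⊃ ¬r) ⊃ q) ⊃ p) ⊃ q) ⊃ q) ⊃ q) ⊃ q) ⊃ ¬r) ⊃ q) ⊃ p) ⊃ ¬r): 0.81 > 0, so result = 0

0.00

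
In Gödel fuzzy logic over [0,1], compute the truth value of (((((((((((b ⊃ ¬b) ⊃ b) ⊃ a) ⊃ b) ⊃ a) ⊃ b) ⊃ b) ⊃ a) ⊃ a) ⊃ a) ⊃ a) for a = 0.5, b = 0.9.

¬b: Gödel ¬ of 0.9 = 0 (operand ≠ 0)
(b ⊃ ¬b): 0.9 > 0, so result = 0
((b ⊃ ¬b) ⊃ b): 0 ≤ 0.9, so result = 1
(((b ⊃ ¬b) ⊃ b) ⊃ a): 1 > 0.5, so result = 0.5
((((b ⊃ ¬b) ⊃ b) ⊃ a) ⊃ b): 0.5 ≤ 0.9, so result = 1
(((((b ⊃ ¬b) ⊃ b) ⊃ a) ⊃ b) ⊃ a): 1 > 0.5, so result = 0.5
((((((b ⊃ ¬b) ⊃ b) ⊃ a) ⊃ b) ⊃ a) ⊃ b): 0.5 ≤ 0.9, so result = 1
(((((((b ⊃ ¬b) ⊃ b) ⊃ a) ⊃ b) ⊃ a) ⊃ b) ⊃ b): 1 > 0.9, so result = 0.9
((((((((b ⊃ ¬b) ⊃ b) ⊃ a) ⊃ b) ⊃ a) ⊃ b) ⊃ b) ⊃ a): 0.9 > 0.5, so result = 0.5
(((((((((b ⊃ ¬b) ⊃ b) ⊃ a) ⊃ b) ⊃ a) ⊃ b) ⊃ b) ⊃ a) ⊃ a): 0.5 ≤ 0.5, so result = 1
((((((((((b ⊃ ¬b) ⊃ b) ⊃ a) ⊃ b) ⊃ a) ⊃ b) ⊃ b) ⊃ a) ⊃ a) ⊃ a): 1 > 0.5, so result = 0.5
(((((((((((b ⊃ ¬b) ⊃ b) ⊃ a) ⊃ b) ⊃ a) ⊃ b) ⊃ b) ⊃ a) ⊃ a) ⊃ a) ⊃ a): 0.5 ≤ 0.5, so result = 1

1.00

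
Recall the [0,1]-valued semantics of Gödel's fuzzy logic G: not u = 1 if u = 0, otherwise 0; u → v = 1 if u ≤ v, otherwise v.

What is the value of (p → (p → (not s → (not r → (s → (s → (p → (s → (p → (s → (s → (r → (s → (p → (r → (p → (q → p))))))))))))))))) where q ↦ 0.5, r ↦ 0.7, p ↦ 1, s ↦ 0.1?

1.00

not s: Gödel ¬ of 0.1 = 0 (operand ≠ 0)
not r: Gödel ¬ of 0.7 = 0 (operand ≠ 0)
(q → p): 0.5 ≤ 1, so result = 1
(p → (q → p)): 1 ≤ 1, so result = 1
(r → (p → (q → p))): 0.7 ≤ 1, so result = 1
(p → (r → (p → (q → p)))): 1 ≤ 1, so result = 1
(s → (p → (r → (p → (q → p))))): 0.1 ≤ 1, so result = 1
(r → (s → (p → (r → (p → (q → p)))))): 0.7 ≤ 1, so result = 1
(s → (r → (s → (p → (r → (p → (q → p))))))): 0.1 ≤ 1, so result = 1
(s → (s → (r → (s → (p → (r → (p → (q → p)))))))): 0.1 ≤ 1, so result = 1
(p → (s → (s → (r → (s → (p → (r → (p → (q → p))))))))): 1 ≤ 1, so result = 1
(s → (p → (s → (s → (r → (s → (p → (r → (p → (q → p)))))))))): 0.1 ≤ 1, so result = 1
(p → (s → (p → (s → (s → (r → (s → (p → (r → (p → (q → p))))))))))): 1 ≤ 1, so result = 1
(s → (p → (s → (p → (s → (s → (r → (s → (p → (r → (p → (q → p)))))))))))): 0.1 ≤ 1, so result = 1
(s → (s → (p → (s → (p → (s → (s → (r → (s → (p → (r → (p → (q → p))))))))))))): 0.1 ≤ 1, so result = 1
(not r → (s → (s → (p → (s → (p → (s → (s → (r → (s → (p → (r → (p → (q → p)))))))))))))): 0 ≤ 1, so result = 1
(not s → (not r → (s → (s → (p → (s → (p → (s → (s → (r → (s → (p → (r → (p → (q → p))))))))))))))): 0 ≤ 1, so result = 1
(p → (not s → (not r → (s → (s → (p → (s → (p → (s → (s → (r → (s → (p → (r → (p → (q → p)))))))))))))))): 1 ≤ 1, so result = 1
(p → (p → (not s → (not r → (s → (s → (p → (s → (p → (s → (s → (r → (s → (p → (r → (p → (q → p))))))))))))))))): 1 ≤ 1, so result = 1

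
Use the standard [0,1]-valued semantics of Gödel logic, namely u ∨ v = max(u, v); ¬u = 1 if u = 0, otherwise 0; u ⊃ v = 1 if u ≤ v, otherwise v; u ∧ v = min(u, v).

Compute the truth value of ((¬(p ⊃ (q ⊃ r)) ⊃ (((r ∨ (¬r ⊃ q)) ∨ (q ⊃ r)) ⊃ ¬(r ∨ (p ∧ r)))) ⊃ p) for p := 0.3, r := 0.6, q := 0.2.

(q ⊃ r): 0.2 ≤ 0.6, so result = 1
(p ⊃ (q ⊃ r)): 0.3 ≤ 1, so result = 1
¬(p ⊃ (q ⊃ r)): Gödel ¬ of 1 = 0 (operand ≠ 0)
¬r: Gödel ¬ of 0.6 = 0 (operand ≠ 0)
(¬r ⊃ q): 0 ≤ 0.2, so result = 1
(r ∨ (¬r ⊃ q)) = max(0.6, 1) = 1
(q ⊃ r): 0.2 ≤ 0.6, so result = 1
((r ∨ (¬r ⊃ q)) ∨ (q ⊃ r)) = max(1, 1) = 1
(p ∧ r) = min(0.3, 0.6) = 0.3
(r ∨ (p ∧ r)) = max(0.6, 0.3) = 0.6
¬(r ∨ (p ∧ r)): Gödel ¬ of 0.6 = 0 (operand ≠ 0)
(((r ∨ (¬r ⊃ q)) ∨ (q ⊃ r)) ⊃ ¬(r ∨ (p ∧ r))): 1 > 0, so result = 0
(¬(p ⊃ (q ⊃ r)) ⊃ (((r ∨ (¬r ⊃ q)) ∨ (q ⊃ r)) ⊃ ¬(r ∨ (p ∧ r)))): 0 ≤ 0, so result = 1
((¬(p ⊃ (q ⊃ r)) ⊃ (((r ∨ (¬r ⊃ q)) ∨ (q ⊃ r)) ⊃ ¬(r ∨ (p ∧ r)))) ⊃ p): 1 > 0.3, so result = 0.3

0.30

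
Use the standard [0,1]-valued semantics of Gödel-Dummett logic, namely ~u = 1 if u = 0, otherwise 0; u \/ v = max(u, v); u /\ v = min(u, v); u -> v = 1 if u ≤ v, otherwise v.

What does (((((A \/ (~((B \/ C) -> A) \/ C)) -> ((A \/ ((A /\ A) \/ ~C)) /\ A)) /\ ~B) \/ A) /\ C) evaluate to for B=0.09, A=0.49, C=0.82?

0.49

(B \/ C) = max(0.09, 0.82) = 0.82
((B \/ C) -> A): 0.82 > 0.49, so result = 0.49
~((B \/ C) -> A): Gödel ¬ of 0.49 = 0 (operand ≠ 0)
(~((B \/ C) -> A) \/ C) = max(0, 0.82) = 0.82
(A \/ (~((B \/ C) -> A) \/ C)) = max(0.49, 0.82) = 0.82
(A /\ A) = min(0.49, 0.49) = 0.49
~C: Gödel ¬ of 0.82 = 0 (operand ≠ 0)
((A /\ A) \/ ~C) = max(0.49, 0) = 0.49
(A \/ ((A /\ A) \/ ~C)) = max(0.49, 0.49) = 0.49
((A \/ ((A /\ A) \/ ~C)) /\ A) = min(0.49, 0.49) = 0.49
((A \/ (~((B \/ C) -> A) \/ C)) -> ((A \/ ((A /\ A) \/ ~C)) /\ A)): 0.82 > 0.49, so result = 0.49
~B: Gödel ¬ of 0.09 = 0 (operand ≠ 0)
(((A \/ (~((B \/ C) -> A) \/ C)) -> ((A \/ ((A /\ A) \/ ~C)) /\ A)) /\ ~B) = min(0.49, 0) = 0
((((A \/ (~((B \/ C) -> A) \/ C)) -> ((A \/ ((A /\ A) \/ ~C)) /\ A)) /\ ~B) \/ A) = max(0, 0.49) = 0.49
(((((A \/ (~((B \/ C) -> A) \/ C)) -> ((A \/ ((A /\ A) \/ ~C)) /\ A)) /\ ~B) \/ A) /\ C) = min(0.49, 0.82) = 0.49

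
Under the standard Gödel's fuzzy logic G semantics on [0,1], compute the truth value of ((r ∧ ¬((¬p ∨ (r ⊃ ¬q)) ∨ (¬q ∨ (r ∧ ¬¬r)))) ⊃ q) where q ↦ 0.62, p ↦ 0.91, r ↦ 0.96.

¬p: Gödel ¬ of 0.91 = 0 (operand ≠ 0)
¬q: Gödel ¬ of 0.62 = 0 (operand ≠ 0)
(r ⊃ ¬q): 0.96 > 0, so result = 0
(¬p ∨ (r ⊃ ¬q)) = max(0, 0) = 0
¬q: Gödel ¬ of 0.62 = 0 (operand ≠ 0)
¬r: Gödel ¬ of 0.96 = 0 (operand ≠ 0)
¬¬r: Gödel ¬ of 0 = 1 (operand is 0)
(r ∧ ¬¬r) = min(0.96, 1) = 0.96
(¬q ∨ (r ∧ ¬¬r)) = max(0, 0.96) = 0.96
((¬p ∨ (r ⊃ ¬q)) ∨ (¬q ∨ (r ∧ ¬¬r))) = max(0, 0.96) = 0.96
¬((¬p ∨ (r ⊃ ¬q)) ∨ (¬q ∨ (r ∧ ¬¬r))): Gödel ¬ of 0.96 = 0 (operand ≠ 0)
(r ∧ ¬((¬p ∨ (r ⊃ ¬q)) ∨ (¬q ∨ (r ∧ ¬¬r)))) = min(0.96, 0) = 0
((r ∧ ¬((¬p ∨ (r ⊃ ¬q)) ∨ (¬q ∨ (r ∧ ¬¬r)))) ⊃ q): 0 ≤ 0.62, so result = 1

1.00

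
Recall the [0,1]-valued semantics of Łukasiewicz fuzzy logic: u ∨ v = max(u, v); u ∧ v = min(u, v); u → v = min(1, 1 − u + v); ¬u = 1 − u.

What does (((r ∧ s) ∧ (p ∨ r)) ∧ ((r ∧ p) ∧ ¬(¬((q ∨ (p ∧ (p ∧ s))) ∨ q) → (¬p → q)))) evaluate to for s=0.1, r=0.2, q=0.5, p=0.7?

0.00

(r ∧ s) = min(0.2, 0.1) = 0.1
(p ∨ r) = max(0.7, 0.2) = 0.7
((r ∧ s) ∧ (p ∨ r)) = min(0.1, 0.7) = 0.1
(r ∧ p) = min(0.2, 0.7) = 0.2
(p ∧ s) = min(0.7, 0.1) = 0.1
(p ∧ (p ∧ s)) = min(0.7, 0.1) = 0.1
(q ∨ (p ∧ (p ∧ s))) = max(0.5, 0.1) = 0.5
((q ∨ (p ∧ (p ∧ s))) ∨ q) = max(0.5, 0.5) = 0.5
¬((q ∨ (p ∧ (p ∧ s))) ∨ q): Łukasiewicz ¬ gives 1 − 0.5 = 0.5
¬p: Łukasiewicz ¬ gives 1 − 0.7 = 0.3
(¬p → q): min(1, 1 − 0.3 + 0.5) = 1
(¬((q ∨ (p ∧ (p ∧ s))) ∨ q) → (¬p → q)): min(1, 1 − 0.5 + 1) = 1
¬(¬((q ∨ (p ∧ (p ∧ s))) ∨ q) → (¬p → q)): Łukasiewicz ¬ gives 1 − 1 = 0
((r ∧ p) ∧ ¬(¬((q ∨ (p ∧ (p ∧ s))) ∨ q) → (¬p → q))) = min(0.2, 0) = 0
(((r ∧ s) ∧ (p ∨ r)) ∧ ((r ∧ p) ∧ ¬(¬((q ∨ (p ∧ (p ∧ s))) ∨ q) → (¬p → q)))) = min(0.1, 0) = 0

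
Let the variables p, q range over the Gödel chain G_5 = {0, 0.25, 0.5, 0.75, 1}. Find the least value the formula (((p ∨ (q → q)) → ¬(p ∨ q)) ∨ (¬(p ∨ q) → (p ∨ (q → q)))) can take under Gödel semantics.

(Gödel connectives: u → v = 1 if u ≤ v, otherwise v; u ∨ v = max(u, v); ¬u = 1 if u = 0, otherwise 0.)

1.00

Every assignment gives 1. For instance at p = 0, q = 0:
  (q → q): 0 ≤ 0, so result = 1
  (p ∨ (q → q)) = max(0, 1) = 1
  (p ∨ q) = max(0, 0) = 0
  ¬(p ∨ q): Gödel ¬ of 0 = 1 (operand is 0)
  ((p ∨ (q → q)) → ¬(p ∨ q)): 1 ≤ 1, so result = 1
  (p ∨ q) = max(0, 0) = 0
  ¬(p ∨ q): Gödel ¬ of 0 = 1 (operand is 0)
  (q → q): 0 ≤ 0, so result = 1
  (p ∨ (q → q)) = max(0, 1) = 1
  (¬(p ∨ q) → (p ∨ (q → q))): 1 ≤ 1, so result = 1
  (((p ∨ (q → q)) → ¬(p ∨ q)) ∨ (¬(p ∨ q) → (p ∨ (q → q)))) = max(1, 1) = 1
All 25 assignments give value 1 — the formula is a G_5-tautology.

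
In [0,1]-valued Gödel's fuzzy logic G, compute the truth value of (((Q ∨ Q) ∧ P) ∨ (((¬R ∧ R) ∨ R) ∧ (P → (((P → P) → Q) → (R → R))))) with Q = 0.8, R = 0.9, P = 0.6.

0.90

(Q ∨ Q) = max(0.8, 0.8) = 0.8
((Q ∨ Q) ∧ P) = min(0.8, 0.6) = 0.6
¬R: Gödel ¬ of 0.9 = 0 (operand ≠ 0)
(¬R ∧ R) = min(0, 0.9) = 0
((¬R ∧ R) ∨ R) = max(0, 0.9) = 0.9
(P → P): 0.6 ≤ 0.6, so result = 1
((P → P) → Q): 1 > 0.8, so result = 0.8
(R → R): 0.9 ≤ 0.9, so result = 1
(((P → P) → Q) → (R → R)): 0.8 ≤ 1, so result = 1
(P → (((P → P) → Q) → (R → R))): 0.6 ≤ 1, so result = 1
(((¬R ∧ R) ∨ R) ∧ (P → (((P → P) → Q) → (R → R)))) = min(0.9, 1) = 0.9
(((Q ∨ Q) ∧ P) ∨ (((¬R ∧ R) ∨ R) ∧ (P → (((P → P) → Q) → (R → R))))) = max(0.6, 0.9) = 0.9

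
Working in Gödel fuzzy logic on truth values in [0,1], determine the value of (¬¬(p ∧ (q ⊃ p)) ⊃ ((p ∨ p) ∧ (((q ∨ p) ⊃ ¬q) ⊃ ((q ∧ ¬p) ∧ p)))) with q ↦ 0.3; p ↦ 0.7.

0.70

(q ⊃ p): 0.3 ≤ 0.7, so result = 1
(p ∧ (q ⊃ p)) = min(0.7, 1) = 0.7
¬(p ∧ (q ⊃ p)): Gödel ¬ of 0.7 = 0 (operand ≠ 0)
¬¬(p ∧ (q ⊃ p)): Gödel ¬ of 0 = 1 (operand is 0)
(p ∨ p) = max(0.7, 0.7) = 0.7
(q ∨ p) = max(0.3, 0.7) = 0.7
¬q: Gödel ¬ of 0.3 = 0 (operand ≠ 0)
((q ∨ p) ⊃ ¬q): 0.7 > 0, so result = 0
¬p: Gödel ¬ of 0.7 = 0 (operand ≠ 0)
(q ∧ ¬p) = min(0.3, 0) = 0
((q ∧ ¬p) ∧ p) = min(0, 0.7) = 0
(((q ∨ p) ⊃ ¬q) ⊃ ((q ∧ ¬p) ∧ p)): 0 ≤ 0, so result = 1
((p ∨ p) ∧ (((q ∨ p) ⊃ ¬q) ⊃ ((q ∧ ¬p) ∧ p))) = min(0.7, 1) = 0.7
(¬¬(p ∧ (q ⊃ p)) ⊃ ((p ∨ p) ∧ (((q ∨ p) ⊃ ¬q) ⊃ ((q ∧ ¬p) ∧ p)))): 1 > 0.7, so result = 0.7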